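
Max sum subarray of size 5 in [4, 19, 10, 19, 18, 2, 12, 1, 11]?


[0:5]: 70
[1:6]: 68
[2:7]: 61
[3:8]: 52
[4:9]: 44

Max: 70 at [0:5]


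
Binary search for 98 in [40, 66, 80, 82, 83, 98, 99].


Step 1: lo=0, hi=6, mid=3, val=82
Step 2: lo=4, hi=6, mid=5, val=98

Found at index 5


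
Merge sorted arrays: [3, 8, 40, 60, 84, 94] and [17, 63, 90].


Take 3 from A
Take 8 from A
Take 17 from B
Take 40 from A
Take 60 from A
Take 63 from B
Take 84 from A
Take 90 from B

Merged: [3, 8, 17, 40, 60, 63, 84, 90, 94]


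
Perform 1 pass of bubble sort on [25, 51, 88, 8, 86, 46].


Initial: [25, 51, 88, 8, 86, 46]
Pass 1: [25, 51, 8, 86, 46, 88] (3 swaps)

After 1 pass: [25, 51, 8, 86, 46, 88]


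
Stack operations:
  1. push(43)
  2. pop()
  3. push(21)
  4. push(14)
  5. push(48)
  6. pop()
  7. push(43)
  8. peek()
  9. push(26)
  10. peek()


push(43) -> [43]
pop()->43, []
push(21) -> [21]
push(14) -> [21, 14]
push(48) -> [21, 14, 48]
pop()->48, [21, 14]
push(43) -> [21, 14, 43]
peek()->43
push(26) -> [21, 14, 43, 26]
peek()->26

Final stack: [21, 14, 43, 26]


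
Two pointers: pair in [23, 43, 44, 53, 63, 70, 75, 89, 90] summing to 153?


lo=0(23)+hi=8(90)=113
lo=1(43)+hi=8(90)=133
lo=2(44)+hi=8(90)=134
lo=3(53)+hi=8(90)=143
lo=4(63)+hi=8(90)=153

Yes: 63+90=153


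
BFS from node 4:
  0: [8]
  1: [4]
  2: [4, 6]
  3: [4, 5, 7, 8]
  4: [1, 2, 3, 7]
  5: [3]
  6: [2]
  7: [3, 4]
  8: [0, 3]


Visit 4, enqueue [1, 2, 3, 7]
Visit 1, enqueue []
Visit 2, enqueue [6]
Visit 3, enqueue [5, 8]
Visit 7, enqueue []
Visit 6, enqueue []
Visit 5, enqueue []
Visit 8, enqueue [0]
Visit 0, enqueue []

BFS order: [4, 1, 2, 3, 7, 6, 5, 8, 0]


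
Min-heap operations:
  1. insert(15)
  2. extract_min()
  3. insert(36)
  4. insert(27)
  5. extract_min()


insert(15) -> [15]
extract_min()->15, []
insert(36) -> [36]
insert(27) -> [27, 36]
extract_min()->27, [36]

Final heap: [36]


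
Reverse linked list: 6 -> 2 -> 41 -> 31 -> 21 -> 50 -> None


Step 1: curr=6, set curr.next=prev(None) | reversed so far: 6
Step 2: curr=2, set curr.next=prev(6) | reversed so far: 2 -> 6
Step 3: curr=41, set curr.next=prev(2) | reversed so far: 41 -> 2 -> 6
Step 4: curr=31, set curr.next=prev(41) | reversed so far: 31 -> 41 -> 2 -> 6
Step 5: curr=21, set curr.next=prev(31) | reversed so far: 21 -> 31 -> 41 -> 2 -> 6
Step 6: curr=50, set curr.next=prev(21) | reversed so far: 50 -> 21 -> 31 -> 41 -> 2 -> 6

50 -> 21 -> 31 -> 41 -> 2 -> 6 -> None


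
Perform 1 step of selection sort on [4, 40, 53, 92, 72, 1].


Initial: [4, 40, 53, 92, 72, 1]
Step 1: min=1 at 5
  Swap: [1, 40, 53, 92, 72, 4]

After 1 step: [1, 40, 53, 92, 72, 4]


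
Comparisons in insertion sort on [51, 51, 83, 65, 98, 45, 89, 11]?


Algorithm: insertion sort
Input: [51, 51, 83, 65, 98, 45, 89, 11]
Sorted: [11, 45, 51, 51, 65, 83, 89, 98]

19


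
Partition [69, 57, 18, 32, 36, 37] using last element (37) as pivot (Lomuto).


Pivot: 37
  18 <= 37: swap -> [18, 57, 69, 32, 36, 37]
  32 <= 37: swap -> [18, 32, 69, 57, 36, 37]
  36 <= 37: swap -> [18, 32, 36, 57, 69, 37]
Place pivot at 3: [18, 32, 36, 37, 69, 57]

Partitioned: [18, 32, 36, 37, 69, 57]


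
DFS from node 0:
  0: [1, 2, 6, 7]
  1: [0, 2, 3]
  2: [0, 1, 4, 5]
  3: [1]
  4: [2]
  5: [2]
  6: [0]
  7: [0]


Visit 0, push [7, 6, 2, 1]
Visit 1, push [3, 2]
Visit 2, push [5, 4]
Visit 4, push []
Visit 5, push []
Visit 3, push []
Visit 6, push []
Visit 7, push []

DFS order: [0, 1, 2, 4, 5, 3, 6, 7]


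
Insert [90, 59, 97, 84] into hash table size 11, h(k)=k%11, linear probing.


Insert 90: h=2 -> slot 2
Insert 59: h=4 -> slot 4
Insert 97: h=9 -> slot 9
Insert 84: h=7 -> slot 7

Table: [None, None, 90, None, 59, None, None, 84, None, 97, None]


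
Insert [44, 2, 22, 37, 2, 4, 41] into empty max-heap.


Insert 44: [44]
Insert 2: [44, 2]
Insert 22: [44, 2, 22]
Insert 37: [44, 37, 22, 2]
Insert 2: [44, 37, 22, 2, 2]
Insert 4: [44, 37, 22, 2, 2, 4]
Insert 41: [44, 37, 41, 2, 2, 4, 22]

Final heap: [44, 37, 41, 2, 2, 4, 22]


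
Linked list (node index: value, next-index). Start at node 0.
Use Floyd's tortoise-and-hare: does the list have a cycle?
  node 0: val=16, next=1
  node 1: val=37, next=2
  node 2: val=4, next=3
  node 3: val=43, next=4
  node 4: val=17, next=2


Floyd's tortoise (slow, +1) and hare (fast, +2):
  init: slow=0, fast=0
  step 1: slow=1, fast=2
  step 2: slow=2, fast=4
  step 3: slow=3, fast=3
  slow == fast at node 3: cycle detected

Cycle: yes


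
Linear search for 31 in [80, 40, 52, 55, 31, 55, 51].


i=0: 80!=31
i=1: 40!=31
i=2: 52!=31
i=3: 55!=31
i=4: 31==31 found!

Found at 4, 5 comps


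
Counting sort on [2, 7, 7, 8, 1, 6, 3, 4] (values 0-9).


Input: [2, 7, 7, 8, 1, 6, 3, 4]
Counts: [0, 1, 1, 1, 1, 0, 1, 2, 1, 0]

Sorted: [1, 2, 3, 4, 6, 7, 7, 8]


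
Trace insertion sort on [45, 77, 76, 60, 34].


Initial: [45, 77, 76, 60, 34]
Insert 77: [45, 77, 76, 60, 34]
Insert 76: [45, 76, 77, 60, 34]
Insert 60: [45, 60, 76, 77, 34]
Insert 34: [34, 45, 60, 76, 77]

Sorted: [34, 45, 60, 76, 77]


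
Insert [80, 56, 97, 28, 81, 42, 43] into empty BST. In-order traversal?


Insert 80: root
Insert 56: L from 80
Insert 97: R from 80
Insert 28: L from 80 -> L from 56
Insert 81: R from 80 -> L from 97
Insert 42: L from 80 -> L from 56 -> R from 28
Insert 43: L from 80 -> L from 56 -> R from 28 -> R from 42

In-order: [28, 42, 43, 56, 80, 81, 97]


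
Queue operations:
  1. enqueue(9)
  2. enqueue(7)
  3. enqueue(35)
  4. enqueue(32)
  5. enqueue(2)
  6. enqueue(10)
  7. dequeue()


enqueue(9) -> [9]
enqueue(7) -> [9, 7]
enqueue(35) -> [9, 7, 35]
enqueue(32) -> [9, 7, 35, 32]
enqueue(2) -> [9, 7, 35, 32, 2]
enqueue(10) -> [9, 7, 35, 32, 2, 10]
dequeue()->9, [7, 35, 32, 2, 10]

Final queue: [7, 35, 32, 2, 10]


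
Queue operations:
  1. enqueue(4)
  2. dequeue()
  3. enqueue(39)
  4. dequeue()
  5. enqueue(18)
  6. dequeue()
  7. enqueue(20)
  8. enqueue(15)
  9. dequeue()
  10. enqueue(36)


enqueue(4) -> [4]
dequeue()->4, []
enqueue(39) -> [39]
dequeue()->39, []
enqueue(18) -> [18]
dequeue()->18, []
enqueue(20) -> [20]
enqueue(15) -> [20, 15]
dequeue()->20, [15]
enqueue(36) -> [15, 36]

Final queue: [15, 36]


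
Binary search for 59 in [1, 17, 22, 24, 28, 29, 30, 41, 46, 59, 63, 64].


Step 1: lo=0, hi=11, mid=5, val=29
Step 2: lo=6, hi=11, mid=8, val=46
Step 3: lo=9, hi=11, mid=10, val=63
Step 4: lo=9, hi=9, mid=9, val=59

Found at index 9


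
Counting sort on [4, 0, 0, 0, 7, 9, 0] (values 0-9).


Input: [4, 0, 0, 0, 7, 9, 0]
Counts: [4, 0, 0, 0, 1, 0, 0, 1, 0, 1]

Sorted: [0, 0, 0, 0, 4, 7, 9]


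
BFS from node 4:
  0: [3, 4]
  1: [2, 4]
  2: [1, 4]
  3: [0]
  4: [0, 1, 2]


Visit 4, enqueue [0, 1, 2]
Visit 0, enqueue [3]
Visit 1, enqueue []
Visit 2, enqueue []
Visit 3, enqueue []

BFS order: [4, 0, 1, 2, 3]


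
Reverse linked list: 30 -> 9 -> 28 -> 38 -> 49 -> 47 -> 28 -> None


Step 1: curr=30, set curr.next=prev(None) | reversed so far: 30
Step 2: curr=9, set curr.next=prev(30) | reversed so far: 9 -> 30
Step 3: curr=28, set curr.next=prev(9) | reversed so far: 28 -> 9 -> 30
Step 4: curr=38, set curr.next=prev(28) | reversed so far: 38 -> 28 -> 9 -> 30
Step 5: curr=49, set curr.next=prev(38) | reversed so far: 49 -> 38 -> 28 -> 9 -> 30
Step 6: curr=47, set curr.next=prev(49) | reversed so far: 47 -> 49 -> 38 -> 28 -> 9 -> 30
Step 7: curr=28, set curr.next=prev(47) | reversed so far: 28 -> 47 -> 49 -> 38 -> 28 -> 9 -> 30

28 -> 47 -> 49 -> 38 -> 28 -> 9 -> 30 -> None


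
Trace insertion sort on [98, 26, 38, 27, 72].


Initial: [98, 26, 38, 27, 72]
Insert 26: [26, 98, 38, 27, 72]
Insert 38: [26, 38, 98, 27, 72]
Insert 27: [26, 27, 38, 98, 72]
Insert 72: [26, 27, 38, 72, 98]

Sorted: [26, 27, 38, 72, 98]


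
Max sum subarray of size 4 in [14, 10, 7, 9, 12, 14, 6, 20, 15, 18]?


[0:4]: 40
[1:5]: 38
[2:6]: 42
[3:7]: 41
[4:8]: 52
[5:9]: 55
[6:10]: 59

Max: 59 at [6:10]


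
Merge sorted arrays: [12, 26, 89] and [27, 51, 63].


Take 12 from A
Take 26 from A
Take 27 from B
Take 51 from B
Take 63 from B

Merged: [12, 26, 27, 51, 63, 89]


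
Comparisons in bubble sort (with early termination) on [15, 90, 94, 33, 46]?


Algorithm: bubble sort (with early termination)
Input: [15, 90, 94, 33, 46]
Sorted: [15, 33, 46, 90, 94]

9


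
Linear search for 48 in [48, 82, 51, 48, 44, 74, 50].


i=0: 48==48 found!

Found at 0, 1 comps


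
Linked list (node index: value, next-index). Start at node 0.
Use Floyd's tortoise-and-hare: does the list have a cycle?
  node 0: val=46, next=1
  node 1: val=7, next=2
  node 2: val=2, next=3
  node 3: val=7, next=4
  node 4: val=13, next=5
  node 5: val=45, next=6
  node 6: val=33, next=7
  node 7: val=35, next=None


Floyd's tortoise (slow, +1) and hare (fast, +2):
  init: slow=0, fast=0
  step 1: slow=1, fast=2
  step 2: slow=2, fast=4
  step 3: slow=3, fast=6
  step 4: fast 6->7->None, no cycle

Cycle: no


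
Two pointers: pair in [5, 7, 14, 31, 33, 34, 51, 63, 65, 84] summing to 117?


lo=0(5)+hi=9(84)=89
lo=1(7)+hi=9(84)=91
lo=2(14)+hi=9(84)=98
lo=3(31)+hi=9(84)=115
lo=4(33)+hi=9(84)=117

Yes: 33+84=117


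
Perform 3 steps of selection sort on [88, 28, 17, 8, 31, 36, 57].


Initial: [88, 28, 17, 8, 31, 36, 57]
Step 1: min=8 at 3
  Swap: [8, 28, 17, 88, 31, 36, 57]
Step 2: min=17 at 2
  Swap: [8, 17, 28, 88, 31, 36, 57]
Step 3: min=28 at 2
  Swap: [8, 17, 28, 88, 31, 36, 57]

After 3 steps: [8, 17, 28, 88, 31, 36, 57]


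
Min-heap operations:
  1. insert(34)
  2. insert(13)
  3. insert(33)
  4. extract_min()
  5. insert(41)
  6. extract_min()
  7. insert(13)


insert(34) -> [34]
insert(13) -> [13, 34]
insert(33) -> [13, 34, 33]
extract_min()->13, [33, 34]
insert(41) -> [33, 34, 41]
extract_min()->33, [34, 41]
insert(13) -> [13, 41, 34]

Final heap: [13, 41, 34]


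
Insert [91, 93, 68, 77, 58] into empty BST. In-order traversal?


Insert 91: root
Insert 93: R from 91
Insert 68: L from 91
Insert 77: L from 91 -> R from 68
Insert 58: L from 91 -> L from 68

In-order: [58, 68, 77, 91, 93]


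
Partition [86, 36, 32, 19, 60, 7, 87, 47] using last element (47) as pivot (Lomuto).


Pivot: 47
  36 <= 47: swap -> [36, 86, 32, 19, 60, 7, 87, 47]
  32 <= 47: swap -> [36, 32, 86, 19, 60, 7, 87, 47]
  19 <= 47: swap -> [36, 32, 19, 86, 60, 7, 87, 47]
  7 <= 47: swap -> [36, 32, 19, 7, 60, 86, 87, 47]
Place pivot at 4: [36, 32, 19, 7, 47, 86, 87, 60]

Partitioned: [36, 32, 19, 7, 47, 86, 87, 60]


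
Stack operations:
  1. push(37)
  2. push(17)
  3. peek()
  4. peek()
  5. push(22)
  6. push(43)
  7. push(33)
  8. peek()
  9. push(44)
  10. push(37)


push(37) -> [37]
push(17) -> [37, 17]
peek()->17
peek()->17
push(22) -> [37, 17, 22]
push(43) -> [37, 17, 22, 43]
push(33) -> [37, 17, 22, 43, 33]
peek()->33
push(44) -> [37, 17, 22, 43, 33, 44]
push(37) -> [37, 17, 22, 43, 33, 44, 37]

Final stack: [37, 17, 22, 43, 33, 44, 37]


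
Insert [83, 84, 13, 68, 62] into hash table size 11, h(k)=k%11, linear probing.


Insert 83: h=6 -> slot 6
Insert 84: h=7 -> slot 7
Insert 13: h=2 -> slot 2
Insert 68: h=2, 1 probes -> slot 3
Insert 62: h=7, 1 probes -> slot 8

Table: [None, None, 13, 68, None, None, 83, 84, 62, None, None]


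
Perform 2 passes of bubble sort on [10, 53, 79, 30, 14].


Initial: [10, 53, 79, 30, 14]
Pass 1: [10, 53, 30, 14, 79] (2 swaps)
Pass 2: [10, 30, 14, 53, 79] (2 swaps)

After 2 passes: [10, 30, 14, 53, 79]


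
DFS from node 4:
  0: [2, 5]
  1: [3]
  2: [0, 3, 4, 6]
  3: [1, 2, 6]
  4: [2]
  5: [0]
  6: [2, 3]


Visit 4, push [2]
Visit 2, push [6, 3, 0]
Visit 0, push [5]
Visit 5, push []
Visit 3, push [6, 1]
Visit 1, push []
Visit 6, push []

DFS order: [4, 2, 0, 5, 3, 1, 6]


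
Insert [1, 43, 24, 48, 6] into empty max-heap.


Insert 1: [1]
Insert 43: [43, 1]
Insert 24: [43, 1, 24]
Insert 48: [48, 43, 24, 1]
Insert 6: [48, 43, 24, 1, 6]

Final heap: [48, 43, 24, 1, 6]


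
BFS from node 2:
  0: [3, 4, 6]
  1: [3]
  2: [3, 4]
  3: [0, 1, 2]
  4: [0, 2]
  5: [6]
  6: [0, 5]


Visit 2, enqueue [3, 4]
Visit 3, enqueue [0, 1]
Visit 4, enqueue []
Visit 0, enqueue [6]
Visit 1, enqueue []
Visit 6, enqueue [5]
Visit 5, enqueue []

BFS order: [2, 3, 4, 0, 1, 6, 5]


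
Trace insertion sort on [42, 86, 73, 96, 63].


Initial: [42, 86, 73, 96, 63]
Insert 86: [42, 86, 73, 96, 63]
Insert 73: [42, 73, 86, 96, 63]
Insert 96: [42, 73, 86, 96, 63]
Insert 63: [42, 63, 73, 86, 96]

Sorted: [42, 63, 73, 86, 96]


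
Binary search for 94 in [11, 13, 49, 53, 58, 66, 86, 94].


Step 1: lo=0, hi=7, mid=3, val=53
Step 2: lo=4, hi=7, mid=5, val=66
Step 3: lo=6, hi=7, mid=6, val=86
Step 4: lo=7, hi=7, mid=7, val=94

Found at index 7


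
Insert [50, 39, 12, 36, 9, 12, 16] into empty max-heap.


Insert 50: [50]
Insert 39: [50, 39]
Insert 12: [50, 39, 12]
Insert 36: [50, 39, 12, 36]
Insert 9: [50, 39, 12, 36, 9]
Insert 12: [50, 39, 12, 36, 9, 12]
Insert 16: [50, 39, 16, 36, 9, 12, 12]

Final heap: [50, 39, 16, 36, 9, 12, 12]


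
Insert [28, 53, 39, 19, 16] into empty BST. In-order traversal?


Insert 28: root
Insert 53: R from 28
Insert 39: R from 28 -> L from 53
Insert 19: L from 28
Insert 16: L from 28 -> L from 19

In-order: [16, 19, 28, 39, 53]


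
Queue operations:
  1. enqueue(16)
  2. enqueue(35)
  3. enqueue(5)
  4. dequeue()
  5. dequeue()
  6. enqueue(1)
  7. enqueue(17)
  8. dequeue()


enqueue(16) -> [16]
enqueue(35) -> [16, 35]
enqueue(5) -> [16, 35, 5]
dequeue()->16, [35, 5]
dequeue()->35, [5]
enqueue(1) -> [5, 1]
enqueue(17) -> [5, 1, 17]
dequeue()->5, [1, 17]

Final queue: [1, 17]


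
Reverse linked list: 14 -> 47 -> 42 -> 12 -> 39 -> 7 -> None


Step 1: curr=14, set curr.next=prev(None) | reversed so far: 14
Step 2: curr=47, set curr.next=prev(14) | reversed so far: 47 -> 14
Step 3: curr=42, set curr.next=prev(47) | reversed so far: 42 -> 47 -> 14
Step 4: curr=12, set curr.next=prev(42) | reversed so far: 12 -> 42 -> 47 -> 14
Step 5: curr=39, set curr.next=prev(12) | reversed so far: 39 -> 12 -> 42 -> 47 -> 14
Step 6: curr=7, set curr.next=prev(39) | reversed so far: 7 -> 39 -> 12 -> 42 -> 47 -> 14

7 -> 39 -> 12 -> 42 -> 47 -> 14 -> None


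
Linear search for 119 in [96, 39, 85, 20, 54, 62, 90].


i=0: 96!=119
i=1: 39!=119
i=2: 85!=119
i=3: 20!=119
i=4: 54!=119
i=5: 62!=119
i=6: 90!=119

Not found, 7 comps


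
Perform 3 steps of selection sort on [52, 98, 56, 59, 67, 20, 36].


Initial: [52, 98, 56, 59, 67, 20, 36]
Step 1: min=20 at 5
  Swap: [20, 98, 56, 59, 67, 52, 36]
Step 2: min=36 at 6
  Swap: [20, 36, 56, 59, 67, 52, 98]
Step 3: min=52 at 5
  Swap: [20, 36, 52, 59, 67, 56, 98]

After 3 steps: [20, 36, 52, 59, 67, 56, 98]


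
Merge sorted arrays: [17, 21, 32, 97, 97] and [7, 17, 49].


Take 7 from B
Take 17 from A
Take 17 from B
Take 21 from A
Take 32 from A
Take 49 from B

Merged: [7, 17, 17, 21, 32, 49, 97, 97]


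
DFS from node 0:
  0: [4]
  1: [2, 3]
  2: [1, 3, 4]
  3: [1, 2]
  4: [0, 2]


Visit 0, push [4]
Visit 4, push [2]
Visit 2, push [3, 1]
Visit 1, push [3]
Visit 3, push []

DFS order: [0, 4, 2, 1, 3]


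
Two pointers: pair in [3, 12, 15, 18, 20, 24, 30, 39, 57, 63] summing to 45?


lo=0(3)+hi=9(63)=66
lo=0(3)+hi=8(57)=60
lo=0(3)+hi=7(39)=42
lo=1(12)+hi=7(39)=51
lo=1(12)+hi=6(30)=42
lo=2(15)+hi=6(30)=45

Yes: 15+30=45


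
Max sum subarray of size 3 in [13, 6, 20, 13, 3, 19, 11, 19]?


[0:3]: 39
[1:4]: 39
[2:5]: 36
[3:6]: 35
[4:7]: 33
[5:8]: 49

Max: 49 at [5:8]


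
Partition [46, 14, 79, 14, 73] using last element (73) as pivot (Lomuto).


Pivot: 73
  46 <= 73: advance i (no swap)
  14 <= 73: advance i (no swap)
  14 <= 73: swap -> [46, 14, 14, 79, 73]
Place pivot at 3: [46, 14, 14, 73, 79]

Partitioned: [46, 14, 14, 73, 79]


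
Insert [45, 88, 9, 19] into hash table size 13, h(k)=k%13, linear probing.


Insert 45: h=6 -> slot 6
Insert 88: h=10 -> slot 10
Insert 9: h=9 -> slot 9
Insert 19: h=6, 1 probes -> slot 7

Table: [None, None, None, None, None, None, 45, 19, None, 9, 88, None, None]


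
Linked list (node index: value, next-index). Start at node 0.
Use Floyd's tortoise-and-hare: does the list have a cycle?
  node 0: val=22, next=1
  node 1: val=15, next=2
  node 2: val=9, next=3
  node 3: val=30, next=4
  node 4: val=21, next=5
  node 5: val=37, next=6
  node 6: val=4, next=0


Floyd's tortoise (slow, +1) and hare (fast, +2):
  init: slow=0, fast=0
  step 1: slow=1, fast=2
  step 2: slow=2, fast=4
  step 3: slow=3, fast=6
  step 4: slow=4, fast=1
  step 5: slow=5, fast=3
  step 6: slow=6, fast=5
  step 7: slow=0, fast=0
  slow == fast at node 0: cycle detected

Cycle: yes


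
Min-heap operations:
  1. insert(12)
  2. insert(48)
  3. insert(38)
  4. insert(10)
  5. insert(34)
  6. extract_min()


insert(12) -> [12]
insert(48) -> [12, 48]
insert(38) -> [12, 48, 38]
insert(10) -> [10, 12, 38, 48]
insert(34) -> [10, 12, 38, 48, 34]
extract_min()->10, [12, 34, 38, 48]

Final heap: [12, 34, 38, 48]


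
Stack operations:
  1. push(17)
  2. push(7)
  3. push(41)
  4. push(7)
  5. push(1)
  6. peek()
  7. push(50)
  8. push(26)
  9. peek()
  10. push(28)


push(17) -> [17]
push(7) -> [17, 7]
push(41) -> [17, 7, 41]
push(7) -> [17, 7, 41, 7]
push(1) -> [17, 7, 41, 7, 1]
peek()->1
push(50) -> [17, 7, 41, 7, 1, 50]
push(26) -> [17, 7, 41, 7, 1, 50, 26]
peek()->26
push(28) -> [17, 7, 41, 7, 1, 50, 26, 28]

Final stack: [17, 7, 41, 7, 1, 50, 26, 28]


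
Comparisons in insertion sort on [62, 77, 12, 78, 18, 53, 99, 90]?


Algorithm: insertion sort
Input: [62, 77, 12, 78, 18, 53, 99, 90]
Sorted: [12, 18, 53, 62, 77, 78, 90, 99]

15


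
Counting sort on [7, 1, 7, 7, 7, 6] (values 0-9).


Input: [7, 1, 7, 7, 7, 6]
Counts: [0, 1, 0, 0, 0, 0, 1, 4, 0, 0]

Sorted: [1, 6, 7, 7, 7, 7]


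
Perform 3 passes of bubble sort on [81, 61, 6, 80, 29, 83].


Initial: [81, 61, 6, 80, 29, 83]
Pass 1: [61, 6, 80, 29, 81, 83] (4 swaps)
Pass 2: [6, 61, 29, 80, 81, 83] (2 swaps)
Pass 3: [6, 29, 61, 80, 81, 83] (1 swaps)

After 3 passes: [6, 29, 61, 80, 81, 83]


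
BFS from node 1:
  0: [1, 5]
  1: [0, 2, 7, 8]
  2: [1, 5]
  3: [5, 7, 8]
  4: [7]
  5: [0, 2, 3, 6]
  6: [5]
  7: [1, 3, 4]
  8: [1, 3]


Visit 1, enqueue [0, 2, 7, 8]
Visit 0, enqueue [5]
Visit 2, enqueue []
Visit 7, enqueue [3, 4]
Visit 8, enqueue []
Visit 5, enqueue [6]
Visit 3, enqueue []
Visit 4, enqueue []
Visit 6, enqueue []

BFS order: [1, 0, 2, 7, 8, 5, 3, 4, 6]


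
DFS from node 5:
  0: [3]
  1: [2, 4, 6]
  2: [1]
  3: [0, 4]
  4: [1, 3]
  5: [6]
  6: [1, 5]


Visit 5, push [6]
Visit 6, push [1]
Visit 1, push [4, 2]
Visit 2, push []
Visit 4, push [3]
Visit 3, push [0]
Visit 0, push []

DFS order: [5, 6, 1, 2, 4, 3, 0]


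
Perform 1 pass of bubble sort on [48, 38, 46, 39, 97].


Initial: [48, 38, 46, 39, 97]
Pass 1: [38, 46, 39, 48, 97] (3 swaps)

After 1 pass: [38, 46, 39, 48, 97]


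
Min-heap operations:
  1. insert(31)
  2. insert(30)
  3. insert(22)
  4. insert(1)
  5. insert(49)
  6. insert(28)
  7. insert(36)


insert(31) -> [31]
insert(30) -> [30, 31]
insert(22) -> [22, 31, 30]
insert(1) -> [1, 22, 30, 31]
insert(49) -> [1, 22, 30, 31, 49]
insert(28) -> [1, 22, 28, 31, 49, 30]
insert(36) -> [1, 22, 28, 31, 49, 30, 36]

Final heap: [1, 22, 28, 31, 49, 30, 36]


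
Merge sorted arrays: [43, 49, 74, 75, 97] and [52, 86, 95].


Take 43 from A
Take 49 from A
Take 52 from B
Take 74 from A
Take 75 from A
Take 86 from B
Take 95 from B

Merged: [43, 49, 52, 74, 75, 86, 95, 97]


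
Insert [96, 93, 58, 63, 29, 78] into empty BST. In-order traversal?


Insert 96: root
Insert 93: L from 96
Insert 58: L from 96 -> L from 93
Insert 63: L from 96 -> L from 93 -> R from 58
Insert 29: L from 96 -> L from 93 -> L from 58
Insert 78: L from 96 -> L from 93 -> R from 58 -> R from 63

In-order: [29, 58, 63, 78, 93, 96]


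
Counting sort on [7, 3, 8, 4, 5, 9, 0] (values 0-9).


Input: [7, 3, 8, 4, 5, 9, 0]
Counts: [1, 0, 0, 1, 1, 1, 0, 1, 1, 1]

Sorted: [0, 3, 4, 5, 7, 8, 9]


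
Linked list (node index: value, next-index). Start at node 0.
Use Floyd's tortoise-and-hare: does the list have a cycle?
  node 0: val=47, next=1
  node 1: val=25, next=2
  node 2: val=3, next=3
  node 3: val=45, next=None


Floyd's tortoise (slow, +1) and hare (fast, +2):
  init: slow=0, fast=0
  step 1: slow=1, fast=2
  step 2: fast 2->3->None, no cycle

Cycle: no


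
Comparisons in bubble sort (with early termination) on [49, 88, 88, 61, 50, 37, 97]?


Algorithm: bubble sort (with early termination)
Input: [49, 88, 88, 61, 50, 37, 97]
Sorted: [37, 49, 50, 61, 88, 88, 97]

21


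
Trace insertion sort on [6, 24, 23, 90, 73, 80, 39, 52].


Initial: [6, 24, 23, 90, 73, 80, 39, 52]
Insert 24: [6, 24, 23, 90, 73, 80, 39, 52]
Insert 23: [6, 23, 24, 90, 73, 80, 39, 52]
Insert 90: [6, 23, 24, 90, 73, 80, 39, 52]
Insert 73: [6, 23, 24, 73, 90, 80, 39, 52]
Insert 80: [6, 23, 24, 73, 80, 90, 39, 52]
Insert 39: [6, 23, 24, 39, 73, 80, 90, 52]
Insert 52: [6, 23, 24, 39, 52, 73, 80, 90]

Sorted: [6, 23, 24, 39, 52, 73, 80, 90]


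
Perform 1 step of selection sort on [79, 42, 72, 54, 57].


Initial: [79, 42, 72, 54, 57]
Step 1: min=42 at 1
  Swap: [42, 79, 72, 54, 57]

After 1 step: [42, 79, 72, 54, 57]


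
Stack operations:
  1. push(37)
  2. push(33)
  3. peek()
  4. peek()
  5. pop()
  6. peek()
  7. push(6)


push(37) -> [37]
push(33) -> [37, 33]
peek()->33
peek()->33
pop()->33, [37]
peek()->37
push(6) -> [37, 6]

Final stack: [37, 6]


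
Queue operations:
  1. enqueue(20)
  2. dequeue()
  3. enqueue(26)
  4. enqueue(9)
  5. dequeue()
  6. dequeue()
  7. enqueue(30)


enqueue(20) -> [20]
dequeue()->20, []
enqueue(26) -> [26]
enqueue(9) -> [26, 9]
dequeue()->26, [9]
dequeue()->9, []
enqueue(30) -> [30]

Final queue: [30]


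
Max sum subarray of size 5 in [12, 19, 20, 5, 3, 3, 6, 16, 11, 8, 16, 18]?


[0:5]: 59
[1:6]: 50
[2:7]: 37
[3:8]: 33
[4:9]: 39
[5:10]: 44
[6:11]: 57
[7:12]: 69

Max: 69 at [7:12]


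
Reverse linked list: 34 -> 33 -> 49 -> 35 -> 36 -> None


Step 1: curr=34, set curr.next=prev(None) | reversed so far: 34
Step 2: curr=33, set curr.next=prev(34) | reversed so far: 33 -> 34
Step 3: curr=49, set curr.next=prev(33) | reversed so far: 49 -> 33 -> 34
Step 4: curr=35, set curr.next=prev(49) | reversed so far: 35 -> 49 -> 33 -> 34
Step 5: curr=36, set curr.next=prev(35) | reversed so far: 36 -> 35 -> 49 -> 33 -> 34

36 -> 35 -> 49 -> 33 -> 34 -> None


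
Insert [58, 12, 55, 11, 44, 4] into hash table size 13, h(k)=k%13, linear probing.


Insert 58: h=6 -> slot 6
Insert 12: h=12 -> slot 12
Insert 55: h=3 -> slot 3
Insert 11: h=11 -> slot 11
Insert 44: h=5 -> slot 5
Insert 4: h=4 -> slot 4

Table: [None, None, None, 55, 4, 44, 58, None, None, None, None, 11, 12]


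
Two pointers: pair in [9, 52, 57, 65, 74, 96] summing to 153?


lo=0(9)+hi=5(96)=105
lo=1(52)+hi=5(96)=148
lo=2(57)+hi=5(96)=153

Yes: 57+96=153


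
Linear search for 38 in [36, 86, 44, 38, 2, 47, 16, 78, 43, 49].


i=0: 36!=38
i=1: 86!=38
i=2: 44!=38
i=3: 38==38 found!

Found at 3, 4 comps


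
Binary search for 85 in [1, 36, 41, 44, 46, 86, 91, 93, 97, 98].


Step 1: lo=0, hi=9, mid=4, val=46
Step 2: lo=5, hi=9, mid=7, val=93
Step 3: lo=5, hi=6, mid=5, val=86

Not found


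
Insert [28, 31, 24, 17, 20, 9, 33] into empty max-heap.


Insert 28: [28]
Insert 31: [31, 28]
Insert 24: [31, 28, 24]
Insert 17: [31, 28, 24, 17]
Insert 20: [31, 28, 24, 17, 20]
Insert 9: [31, 28, 24, 17, 20, 9]
Insert 33: [33, 28, 31, 17, 20, 9, 24]

Final heap: [33, 28, 31, 17, 20, 9, 24]


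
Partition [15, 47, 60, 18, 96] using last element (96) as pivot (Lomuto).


Pivot: 96
  15 <= 96: advance i (no swap)
  47 <= 96: advance i (no swap)
  60 <= 96: advance i (no swap)
  18 <= 96: advance i (no swap)
Place pivot at 4: [15, 47, 60, 18, 96]

Partitioned: [15, 47, 60, 18, 96]


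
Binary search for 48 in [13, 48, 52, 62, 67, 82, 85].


Step 1: lo=0, hi=6, mid=3, val=62
Step 2: lo=0, hi=2, mid=1, val=48

Found at index 1


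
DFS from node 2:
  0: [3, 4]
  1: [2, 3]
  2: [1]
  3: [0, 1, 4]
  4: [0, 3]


Visit 2, push [1]
Visit 1, push [3]
Visit 3, push [4, 0]
Visit 0, push [4]
Visit 4, push []

DFS order: [2, 1, 3, 0, 4]


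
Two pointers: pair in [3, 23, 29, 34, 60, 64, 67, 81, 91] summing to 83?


lo=0(3)+hi=8(91)=94
lo=0(3)+hi=7(81)=84
lo=0(3)+hi=6(67)=70
lo=1(23)+hi=6(67)=90
lo=1(23)+hi=5(64)=87
lo=1(23)+hi=4(60)=83

Yes: 23+60=83


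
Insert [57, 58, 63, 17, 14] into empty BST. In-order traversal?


Insert 57: root
Insert 58: R from 57
Insert 63: R from 57 -> R from 58
Insert 17: L from 57
Insert 14: L from 57 -> L from 17

In-order: [14, 17, 57, 58, 63]


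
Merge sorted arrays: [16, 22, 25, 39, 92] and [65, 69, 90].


Take 16 from A
Take 22 from A
Take 25 from A
Take 39 from A
Take 65 from B
Take 69 from B
Take 90 from B

Merged: [16, 22, 25, 39, 65, 69, 90, 92]


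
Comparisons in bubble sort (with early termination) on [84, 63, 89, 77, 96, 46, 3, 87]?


Algorithm: bubble sort (with early termination)
Input: [84, 63, 89, 77, 96, 46, 3, 87]
Sorted: [3, 46, 63, 77, 84, 87, 89, 96]

28


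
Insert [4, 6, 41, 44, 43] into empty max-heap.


Insert 4: [4]
Insert 6: [6, 4]
Insert 41: [41, 4, 6]
Insert 44: [44, 41, 6, 4]
Insert 43: [44, 43, 6, 4, 41]

Final heap: [44, 43, 6, 4, 41]


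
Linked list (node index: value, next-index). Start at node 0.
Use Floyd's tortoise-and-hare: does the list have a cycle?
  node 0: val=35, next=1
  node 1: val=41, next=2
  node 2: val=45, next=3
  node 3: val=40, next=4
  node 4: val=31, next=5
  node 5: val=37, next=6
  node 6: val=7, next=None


Floyd's tortoise (slow, +1) and hare (fast, +2):
  init: slow=0, fast=0
  step 1: slow=1, fast=2
  step 2: slow=2, fast=4
  step 3: slow=3, fast=6
  step 4: fast -> None, no cycle

Cycle: no


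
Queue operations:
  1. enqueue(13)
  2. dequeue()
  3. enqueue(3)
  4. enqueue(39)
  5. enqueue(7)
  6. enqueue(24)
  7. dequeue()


enqueue(13) -> [13]
dequeue()->13, []
enqueue(3) -> [3]
enqueue(39) -> [3, 39]
enqueue(7) -> [3, 39, 7]
enqueue(24) -> [3, 39, 7, 24]
dequeue()->3, [39, 7, 24]

Final queue: [39, 7, 24]


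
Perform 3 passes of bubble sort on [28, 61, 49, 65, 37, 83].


Initial: [28, 61, 49, 65, 37, 83]
Pass 1: [28, 49, 61, 37, 65, 83] (2 swaps)
Pass 2: [28, 49, 37, 61, 65, 83] (1 swaps)
Pass 3: [28, 37, 49, 61, 65, 83] (1 swaps)

After 3 passes: [28, 37, 49, 61, 65, 83]


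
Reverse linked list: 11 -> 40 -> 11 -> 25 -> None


Step 1: curr=11, set curr.next=prev(None) | reversed so far: 11
Step 2: curr=40, set curr.next=prev(11) | reversed so far: 40 -> 11
Step 3: curr=11, set curr.next=prev(40) | reversed so far: 11 -> 40 -> 11
Step 4: curr=25, set curr.next=prev(11) | reversed so far: 25 -> 11 -> 40 -> 11

25 -> 11 -> 40 -> 11 -> None


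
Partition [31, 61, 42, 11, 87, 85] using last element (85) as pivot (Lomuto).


Pivot: 85
  31 <= 85: advance i (no swap)
  61 <= 85: advance i (no swap)
  42 <= 85: advance i (no swap)
  11 <= 85: advance i (no swap)
Place pivot at 4: [31, 61, 42, 11, 85, 87]

Partitioned: [31, 61, 42, 11, 85, 87]


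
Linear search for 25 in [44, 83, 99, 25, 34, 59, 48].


i=0: 44!=25
i=1: 83!=25
i=2: 99!=25
i=3: 25==25 found!

Found at 3, 4 comps


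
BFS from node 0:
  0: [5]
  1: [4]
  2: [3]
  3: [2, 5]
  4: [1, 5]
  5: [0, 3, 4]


Visit 0, enqueue [5]
Visit 5, enqueue [3, 4]
Visit 3, enqueue [2]
Visit 4, enqueue [1]
Visit 2, enqueue []
Visit 1, enqueue []

BFS order: [0, 5, 3, 4, 2, 1]


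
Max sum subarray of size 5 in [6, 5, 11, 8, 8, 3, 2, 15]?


[0:5]: 38
[1:6]: 35
[2:7]: 32
[3:8]: 36

Max: 38 at [0:5]


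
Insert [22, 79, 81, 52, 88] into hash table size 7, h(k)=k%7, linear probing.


Insert 22: h=1 -> slot 1
Insert 79: h=2 -> slot 2
Insert 81: h=4 -> slot 4
Insert 52: h=3 -> slot 3
Insert 88: h=4, 1 probes -> slot 5

Table: [None, 22, 79, 52, 81, 88, None]


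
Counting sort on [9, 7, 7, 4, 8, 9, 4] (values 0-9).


Input: [9, 7, 7, 4, 8, 9, 4]
Counts: [0, 0, 0, 0, 2, 0, 0, 2, 1, 2]

Sorted: [4, 4, 7, 7, 8, 9, 9]


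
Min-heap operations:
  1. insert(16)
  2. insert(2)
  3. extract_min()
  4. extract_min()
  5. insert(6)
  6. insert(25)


insert(16) -> [16]
insert(2) -> [2, 16]
extract_min()->2, [16]
extract_min()->16, []
insert(6) -> [6]
insert(25) -> [6, 25]

Final heap: [6, 25]


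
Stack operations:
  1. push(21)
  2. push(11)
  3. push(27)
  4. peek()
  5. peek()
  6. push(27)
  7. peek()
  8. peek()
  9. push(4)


push(21) -> [21]
push(11) -> [21, 11]
push(27) -> [21, 11, 27]
peek()->27
peek()->27
push(27) -> [21, 11, 27, 27]
peek()->27
peek()->27
push(4) -> [21, 11, 27, 27, 4]

Final stack: [21, 11, 27, 27, 4]


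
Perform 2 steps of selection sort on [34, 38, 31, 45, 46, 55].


Initial: [34, 38, 31, 45, 46, 55]
Step 1: min=31 at 2
  Swap: [31, 38, 34, 45, 46, 55]
Step 2: min=34 at 2
  Swap: [31, 34, 38, 45, 46, 55]

After 2 steps: [31, 34, 38, 45, 46, 55]


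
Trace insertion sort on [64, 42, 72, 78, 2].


Initial: [64, 42, 72, 78, 2]
Insert 42: [42, 64, 72, 78, 2]
Insert 72: [42, 64, 72, 78, 2]
Insert 78: [42, 64, 72, 78, 2]
Insert 2: [2, 42, 64, 72, 78]

Sorted: [2, 42, 64, 72, 78]


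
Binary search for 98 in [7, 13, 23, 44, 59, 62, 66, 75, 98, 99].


Step 1: lo=0, hi=9, mid=4, val=59
Step 2: lo=5, hi=9, mid=7, val=75
Step 3: lo=8, hi=9, mid=8, val=98

Found at index 8


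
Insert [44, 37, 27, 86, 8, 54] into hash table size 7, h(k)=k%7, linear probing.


Insert 44: h=2 -> slot 2
Insert 37: h=2, 1 probes -> slot 3
Insert 27: h=6 -> slot 6
Insert 86: h=2, 2 probes -> slot 4
Insert 8: h=1 -> slot 1
Insert 54: h=5 -> slot 5

Table: [None, 8, 44, 37, 86, 54, 27]


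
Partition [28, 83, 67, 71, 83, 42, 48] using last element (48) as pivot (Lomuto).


Pivot: 48
  28 <= 48: advance i (no swap)
  42 <= 48: swap -> [28, 42, 67, 71, 83, 83, 48]
Place pivot at 2: [28, 42, 48, 71, 83, 83, 67]

Partitioned: [28, 42, 48, 71, 83, 83, 67]


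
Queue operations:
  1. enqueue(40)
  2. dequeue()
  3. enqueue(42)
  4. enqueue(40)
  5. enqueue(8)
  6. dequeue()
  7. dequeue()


enqueue(40) -> [40]
dequeue()->40, []
enqueue(42) -> [42]
enqueue(40) -> [42, 40]
enqueue(8) -> [42, 40, 8]
dequeue()->42, [40, 8]
dequeue()->40, [8]

Final queue: [8]


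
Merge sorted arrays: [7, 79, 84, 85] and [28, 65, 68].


Take 7 from A
Take 28 from B
Take 65 from B
Take 68 from B

Merged: [7, 28, 65, 68, 79, 84, 85]


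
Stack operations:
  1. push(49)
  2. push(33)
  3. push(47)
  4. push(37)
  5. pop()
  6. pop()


push(49) -> [49]
push(33) -> [49, 33]
push(47) -> [49, 33, 47]
push(37) -> [49, 33, 47, 37]
pop()->37, [49, 33, 47]
pop()->47, [49, 33]

Final stack: [49, 33]


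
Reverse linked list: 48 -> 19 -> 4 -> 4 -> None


Step 1: curr=48, set curr.next=prev(None) | reversed so far: 48
Step 2: curr=19, set curr.next=prev(48) | reversed so far: 19 -> 48
Step 3: curr=4, set curr.next=prev(19) | reversed so far: 4 -> 19 -> 48
Step 4: curr=4, set curr.next=prev(4) | reversed so far: 4 -> 4 -> 19 -> 48

4 -> 4 -> 19 -> 48 -> None


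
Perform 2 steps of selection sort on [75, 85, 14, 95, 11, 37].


Initial: [75, 85, 14, 95, 11, 37]
Step 1: min=11 at 4
  Swap: [11, 85, 14, 95, 75, 37]
Step 2: min=14 at 2
  Swap: [11, 14, 85, 95, 75, 37]

After 2 steps: [11, 14, 85, 95, 75, 37]


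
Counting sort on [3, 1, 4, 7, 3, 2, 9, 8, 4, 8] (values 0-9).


Input: [3, 1, 4, 7, 3, 2, 9, 8, 4, 8]
Counts: [0, 1, 1, 2, 2, 0, 0, 1, 2, 1]

Sorted: [1, 2, 3, 3, 4, 4, 7, 8, 8, 9]


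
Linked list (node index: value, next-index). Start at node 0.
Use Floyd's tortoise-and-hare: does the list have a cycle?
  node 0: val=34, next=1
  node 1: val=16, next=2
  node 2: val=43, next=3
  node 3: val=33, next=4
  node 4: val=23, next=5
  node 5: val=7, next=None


Floyd's tortoise (slow, +1) and hare (fast, +2):
  init: slow=0, fast=0
  step 1: slow=1, fast=2
  step 2: slow=2, fast=4
  step 3: fast 4->5->None, no cycle

Cycle: no


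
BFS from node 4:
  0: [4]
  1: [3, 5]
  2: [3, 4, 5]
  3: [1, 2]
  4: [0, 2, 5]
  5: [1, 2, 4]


Visit 4, enqueue [0, 2, 5]
Visit 0, enqueue []
Visit 2, enqueue [3]
Visit 5, enqueue [1]
Visit 3, enqueue []
Visit 1, enqueue []

BFS order: [4, 0, 2, 5, 3, 1]


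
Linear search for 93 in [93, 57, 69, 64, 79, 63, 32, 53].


i=0: 93==93 found!

Found at 0, 1 comps


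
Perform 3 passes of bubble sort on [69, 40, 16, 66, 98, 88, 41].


Initial: [69, 40, 16, 66, 98, 88, 41]
Pass 1: [40, 16, 66, 69, 88, 41, 98] (5 swaps)
Pass 2: [16, 40, 66, 69, 41, 88, 98] (2 swaps)
Pass 3: [16, 40, 66, 41, 69, 88, 98] (1 swaps)

After 3 passes: [16, 40, 66, 41, 69, 88, 98]


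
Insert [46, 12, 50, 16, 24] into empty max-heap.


Insert 46: [46]
Insert 12: [46, 12]
Insert 50: [50, 12, 46]
Insert 16: [50, 16, 46, 12]
Insert 24: [50, 24, 46, 12, 16]

Final heap: [50, 24, 46, 12, 16]


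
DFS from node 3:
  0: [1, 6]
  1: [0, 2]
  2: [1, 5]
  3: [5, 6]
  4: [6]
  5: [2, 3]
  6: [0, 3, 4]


Visit 3, push [6, 5]
Visit 5, push [2]
Visit 2, push [1]
Visit 1, push [0]
Visit 0, push [6]
Visit 6, push [4]
Visit 4, push []

DFS order: [3, 5, 2, 1, 0, 6, 4]


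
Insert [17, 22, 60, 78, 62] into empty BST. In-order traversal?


Insert 17: root
Insert 22: R from 17
Insert 60: R from 17 -> R from 22
Insert 78: R from 17 -> R from 22 -> R from 60
Insert 62: R from 17 -> R from 22 -> R from 60 -> L from 78

In-order: [17, 22, 60, 62, 78]


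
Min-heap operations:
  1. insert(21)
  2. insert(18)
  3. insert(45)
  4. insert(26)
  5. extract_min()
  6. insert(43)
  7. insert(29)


insert(21) -> [21]
insert(18) -> [18, 21]
insert(45) -> [18, 21, 45]
insert(26) -> [18, 21, 45, 26]
extract_min()->18, [21, 26, 45]
insert(43) -> [21, 26, 45, 43]
insert(29) -> [21, 26, 45, 43, 29]

Final heap: [21, 26, 45, 43, 29]


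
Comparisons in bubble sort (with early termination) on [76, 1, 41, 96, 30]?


Algorithm: bubble sort (with early termination)
Input: [76, 1, 41, 96, 30]
Sorted: [1, 30, 41, 76, 96]

10


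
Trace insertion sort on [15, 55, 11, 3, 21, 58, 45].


Initial: [15, 55, 11, 3, 21, 58, 45]
Insert 55: [15, 55, 11, 3, 21, 58, 45]
Insert 11: [11, 15, 55, 3, 21, 58, 45]
Insert 3: [3, 11, 15, 55, 21, 58, 45]
Insert 21: [3, 11, 15, 21, 55, 58, 45]
Insert 58: [3, 11, 15, 21, 55, 58, 45]
Insert 45: [3, 11, 15, 21, 45, 55, 58]

Sorted: [3, 11, 15, 21, 45, 55, 58]


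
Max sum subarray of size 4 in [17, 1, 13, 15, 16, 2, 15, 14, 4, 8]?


[0:4]: 46
[1:5]: 45
[2:6]: 46
[3:7]: 48
[4:8]: 47
[5:9]: 35
[6:10]: 41

Max: 48 at [3:7]


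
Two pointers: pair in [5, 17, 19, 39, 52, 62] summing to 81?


lo=0(5)+hi=5(62)=67
lo=1(17)+hi=5(62)=79
lo=2(19)+hi=5(62)=81

Yes: 19+62=81


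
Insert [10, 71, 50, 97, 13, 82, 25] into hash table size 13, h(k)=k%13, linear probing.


Insert 10: h=10 -> slot 10
Insert 71: h=6 -> slot 6
Insert 50: h=11 -> slot 11
Insert 97: h=6, 1 probes -> slot 7
Insert 13: h=0 -> slot 0
Insert 82: h=4 -> slot 4
Insert 25: h=12 -> slot 12

Table: [13, None, None, None, 82, None, 71, 97, None, None, 10, 50, 25]


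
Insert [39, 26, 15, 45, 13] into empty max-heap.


Insert 39: [39]
Insert 26: [39, 26]
Insert 15: [39, 26, 15]
Insert 45: [45, 39, 15, 26]
Insert 13: [45, 39, 15, 26, 13]

Final heap: [45, 39, 15, 26, 13]


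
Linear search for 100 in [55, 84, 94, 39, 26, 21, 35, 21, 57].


i=0: 55!=100
i=1: 84!=100
i=2: 94!=100
i=3: 39!=100
i=4: 26!=100
i=5: 21!=100
i=6: 35!=100
i=7: 21!=100
i=8: 57!=100

Not found, 9 comps


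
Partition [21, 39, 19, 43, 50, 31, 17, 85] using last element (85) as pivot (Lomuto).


Pivot: 85
  21 <= 85: advance i (no swap)
  39 <= 85: advance i (no swap)
  19 <= 85: advance i (no swap)
  43 <= 85: advance i (no swap)
  50 <= 85: advance i (no swap)
  31 <= 85: advance i (no swap)
  17 <= 85: advance i (no swap)
Place pivot at 7: [21, 39, 19, 43, 50, 31, 17, 85]

Partitioned: [21, 39, 19, 43, 50, 31, 17, 85]


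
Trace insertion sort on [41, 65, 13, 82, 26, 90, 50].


Initial: [41, 65, 13, 82, 26, 90, 50]
Insert 65: [41, 65, 13, 82, 26, 90, 50]
Insert 13: [13, 41, 65, 82, 26, 90, 50]
Insert 82: [13, 41, 65, 82, 26, 90, 50]
Insert 26: [13, 26, 41, 65, 82, 90, 50]
Insert 90: [13, 26, 41, 65, 82, 90, 50]
Insert 50: [13, 26, 41, 50, 65, 82, 90]

Sorted: [13, 26, 41, 50, 65, 82, 90]


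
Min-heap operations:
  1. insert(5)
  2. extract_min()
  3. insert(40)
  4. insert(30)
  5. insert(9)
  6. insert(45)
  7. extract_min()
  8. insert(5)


insert(5) -> [5]
extract_min()->5, []
insert(40) -> [40]
insert(30) -> [30, 40]
insert(9) -> [9, 40, 30]
insert(45) -> [9, 40, 30, 45]
extract_min()->9, [30, 40, 45]
insert(5) -> [5, 30, 45, 40]

Final heap: [5, 30, 45, 40]


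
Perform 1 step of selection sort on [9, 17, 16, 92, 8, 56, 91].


Initial: [9, 17, 16, 92, 8, 56, 91]
Step 1: min=8 at 4
  Swap: [8, 17, 16, 92, 9, 56, 91]

After 1 step: [8, 17, 16, 92, 9, 56, 91]


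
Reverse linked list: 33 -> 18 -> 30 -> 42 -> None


Step 1: curr=33, set curr.next=prev(None) | reversed so far: 33
Step 2: curr=18, set curr.next=prev(33) | reversed so far: 18 -> 33
Step 3: curr=30, set curr.next=prev(18) | reversed so far: 30 -> 18 -> 33
Step 4: curr=42, set curr.next=prev(30) | reversed so far: 42 -> 30 -> 18 -> 33

42 -> 30 -> 18 -> 33 -> None


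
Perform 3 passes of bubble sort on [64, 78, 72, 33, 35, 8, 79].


Initial: [64, 78, 72, 33, 35, 8, 79]
Pass 1: [64, 72, 33, 35, 8, 78, 79] (4 swaps)
Pass 2: [64, 33, 35, 8, 72, 78, 79] (3 swaps)
Pass 3: [33, 35, 8, 64, 72, 78, 79] (3 swaps)

After 3 passes: [33, 35, 8, 64, 72, 78, 79]


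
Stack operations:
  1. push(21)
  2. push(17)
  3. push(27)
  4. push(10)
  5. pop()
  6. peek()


push(21) -> [21]
push(17) -> [21, 17]
push(27) -> [21, 17, 27]
push(10) -> [21, 17, 27, 10]
pop()->10, [21, 17, 27]
peek()->27

Final stack: [21, 17, 27]


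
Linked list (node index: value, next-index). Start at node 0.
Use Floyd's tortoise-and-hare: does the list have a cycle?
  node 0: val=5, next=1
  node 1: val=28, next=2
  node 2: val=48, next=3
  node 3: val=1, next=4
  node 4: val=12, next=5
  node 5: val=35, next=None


Floyd's tortoise (slow, +1) and hare (fast, +2):
  init: slow=0, fast=0
  step 1: slow=1, fast=2
  step 2: slow=2, fast=4
  step 3: fast 4->5->None, no cycle

Cycle: no


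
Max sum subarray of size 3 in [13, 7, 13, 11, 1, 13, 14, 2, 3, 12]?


[0:3]: 33
[1:4]: 31
[2:5]: 25
[3:6]: 25
[4:7]: 28
[5:8]: 29
[6:9]: 19
[7:10]: 17

Max: 33 at [0:3]


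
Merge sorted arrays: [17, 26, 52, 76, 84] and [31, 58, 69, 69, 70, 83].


Take 17 from A
Take 26 from A
Take 31 from B
Take 52 from A
Take 58 from B
Take 69 from B
Take 69 from B
Take 70 from B
Take 76 from A
Take 83 from B

Merged: [17, 26, 31, 52, 58, 69, 69, 70, 76, 83, 84]


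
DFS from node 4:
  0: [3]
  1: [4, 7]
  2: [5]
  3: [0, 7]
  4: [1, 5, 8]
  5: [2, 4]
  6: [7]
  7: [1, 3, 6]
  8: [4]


Visit 4, push [8, 5, 1]
Visit 1, push [7]
Visit 7, push [6, 3]
Visit 3, push [0]
Visit 0, push []
Visit 6, push []
Visit 5, push [2]
Visit 2, push []
Visit 8, push []

DFS order: [4, 1, 7, 3, 0, 6, 5, 2, 8]


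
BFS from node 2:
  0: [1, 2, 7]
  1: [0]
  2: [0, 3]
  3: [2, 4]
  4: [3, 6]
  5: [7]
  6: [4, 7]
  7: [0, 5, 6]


Visit 2, enqueue [0, 3]
Visit 0, enqueue [1, 7]
Visit 3, enqueue [4]
Visit 1, enqueue []
Visit 7, enqueue [5, 6]
Visit 4, enqueue []
Visit 5, enqueue []
Visit 6, enqueue []

BFS order: [2, 0, 3, 1, 7, 4, 5, 6]


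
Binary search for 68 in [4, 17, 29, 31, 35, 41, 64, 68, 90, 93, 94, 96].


Step 1: lo=0, hi=11, mid=5, val=41
Step 2: lo=6, hi=11, mid=8, val=90
Step 3: lo=6, hi=7, mid=6, val=64
Step 4: lo=7, hi=7, mid=7, val=68

Found at index 7


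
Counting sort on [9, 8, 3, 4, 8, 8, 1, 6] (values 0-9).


Input: [9, 8, 3, 4, 8, 8, 1, 6]
Counts: [0, 1, 0, 1, 1, 0, 1, 0, 3, 1]

Sorted: [1, 3, 4, 6, 8, 8, 8, 9]
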